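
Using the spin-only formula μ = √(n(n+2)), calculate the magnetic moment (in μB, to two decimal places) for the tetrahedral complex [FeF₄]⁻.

5.92 μB

Each F⁻ contributes -1; 4 × (-1) = -4. With overall charge -1, Fe is in the +3 oxidation state.
Fe is in group 8, so Fe³⁺ is d⁵ (8 − 3 = 5).
With tetrahedral geometry the complex is necessarily high-spin.
Configuration: e² t₂³ → 5 unpaired electrons.
μ(spin-only) = √[5(5+2)] = √35 ≈ 5.92 μB.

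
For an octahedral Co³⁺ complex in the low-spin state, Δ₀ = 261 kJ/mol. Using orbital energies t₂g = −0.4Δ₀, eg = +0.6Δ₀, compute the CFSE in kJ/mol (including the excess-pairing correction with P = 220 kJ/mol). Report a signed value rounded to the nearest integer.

Co sits in group 9; removing 3 electrons leaves Co³⁺ with 9 − 3 = 6 d electrons.
Configuration: t₂g⁶ eg⁰.
CFSE(orbital) = 6×(-0.4Δ₀) + 0×(0.6Δ₀) = -2.4Δ₀; with Δ₀ = 261 kJ/mol that is -626 kJ/mol.
Relative to high-spin t₂g⁴ eg² (1 paired), the low-spin configuration has 2 additional pairs, contributing +2 × 220 = +440 kJ/mol.
Net CFSE = -626 + 440 = -186 kJ/mol.

-186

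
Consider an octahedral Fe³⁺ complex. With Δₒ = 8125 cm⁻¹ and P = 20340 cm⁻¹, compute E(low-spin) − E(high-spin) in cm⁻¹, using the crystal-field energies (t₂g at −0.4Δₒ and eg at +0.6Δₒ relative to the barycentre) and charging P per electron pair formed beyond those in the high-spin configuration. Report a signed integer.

24430

Fe³⁺: group 8, so d-count = 8 − 3 = 5.
In the high-spin limit (t₂g³ eg²) the orbital term is 0.0Δₒ = 0 cm⁻¹, with no excess pairing.
Low-spin: t₂g⁵ eg⁰, orbital CFSE = -2.0Δₒ = -16250 cm⁻¹; plus 2 excess pairs × P = +40680 cm⁻¹; total 24430 cm⁻¹.
The difference is 24430 − (0) = 24430 cm⁻¹, so high-spin lies lower.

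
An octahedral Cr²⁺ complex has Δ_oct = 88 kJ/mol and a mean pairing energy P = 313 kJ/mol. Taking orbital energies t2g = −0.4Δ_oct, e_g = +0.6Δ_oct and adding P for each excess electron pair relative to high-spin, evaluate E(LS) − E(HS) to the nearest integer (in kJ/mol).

Cr sits in group 6; removing 2 electrons leaves Cr²⁺ with 6 − 2 = 4 d electrons.
High-spin: t2g^3 e_g^1, CFSE = -0.6Δ_oct = -53 kJ/mol.
For low-spin the configuration is t2g^4 e_g^0: orbital energy -1.6 × 88 = -141 kJ/mol, and 1 additional pair relative to high-spin adds 313 kJ/mol, giving 172 kJ/mol.
Thus E(LS) − E(HS) = 225 kJ/mol.

225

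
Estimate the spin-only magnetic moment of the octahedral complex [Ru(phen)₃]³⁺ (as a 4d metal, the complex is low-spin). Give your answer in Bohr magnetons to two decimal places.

phen is neutral, so the +3 overall charge sits on Ru: oxidation state +3.
Group 8 minus oxidation state +3 gives a d⁵ configuration for Ru³⁺.
Configuration: t2g^5 e_g^0 → 1 unpaired electron.
μ(spin-only) = √[1(1+2)] = √3 ≈ 1.73 Bohr magnetons.

1.73 Bohr magnetons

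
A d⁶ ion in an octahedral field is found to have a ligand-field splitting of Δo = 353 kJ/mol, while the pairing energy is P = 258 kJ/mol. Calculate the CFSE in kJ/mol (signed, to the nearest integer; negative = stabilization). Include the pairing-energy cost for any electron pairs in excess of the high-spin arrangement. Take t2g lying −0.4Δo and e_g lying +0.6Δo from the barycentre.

Here Δo > P (353 > 258), so the low-spin state is favoured.
Filling d⁶ accordingly: t2g^6 e_g^0.
Orbital CFSE = -2.4Δo = -2.4 × 353 = -847 kJ/mol.
Excess pairs vs high-spin: 3 − 1 = 2; pairing cost = +516 kJ/mol.
Net CFSE = -847 + 516 = -331 kJ/mol.

-331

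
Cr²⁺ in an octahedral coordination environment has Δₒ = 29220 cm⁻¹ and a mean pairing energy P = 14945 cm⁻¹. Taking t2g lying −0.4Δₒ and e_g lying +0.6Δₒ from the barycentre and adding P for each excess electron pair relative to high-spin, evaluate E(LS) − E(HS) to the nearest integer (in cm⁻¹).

Group 6 minus oxidation state +2 gives a d⁴ configuration for Cr²⁺.
High-spin d⁴ fills as t2g^3 e_g^1 with CFSE 3(−0.4) + 1(+0.6) = -0.6Δₒ = -17532 cm⁻¹.
Low-spin: t2g^4 e_g^0, orbital CFSE = -1.6Δₒ = -46752 cm⁻¹; plus 1 excess pair × P = +14945 cm⁻¹; total -31807 cm⁻¹.
E(LS) − E(HS) = -31807 − (-17532) = -14275 cm⁻¹.

-14275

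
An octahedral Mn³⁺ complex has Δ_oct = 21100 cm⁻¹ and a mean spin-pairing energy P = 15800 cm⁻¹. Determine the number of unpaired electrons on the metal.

Mn sits in group 7; removing 3 electrons leaves Mn³⁺ with 7 − 3 = 4 d electrons.
Here Δ_oct > P (21100 > 15800), so the low-spin state is favoured.
That gives t2g^4 e_g^0.
Unpaired electrons: 2.

2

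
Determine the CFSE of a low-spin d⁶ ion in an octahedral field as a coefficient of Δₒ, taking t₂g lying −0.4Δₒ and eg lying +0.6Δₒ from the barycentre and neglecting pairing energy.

-2.4 Δₒ

Configuration: t₂g⁶ eg⁰.
CFSE = 6(-0.4Δₒ) + 0(0.6Δₒ) = -2.4Δₒ + 0.0Δₒ = -2.4Δₒ.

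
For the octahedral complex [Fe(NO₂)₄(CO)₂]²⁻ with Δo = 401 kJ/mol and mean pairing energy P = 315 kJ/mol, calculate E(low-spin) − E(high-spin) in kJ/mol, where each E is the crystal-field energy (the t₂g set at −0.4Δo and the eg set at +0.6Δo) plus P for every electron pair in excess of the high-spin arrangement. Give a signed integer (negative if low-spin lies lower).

-172

Ligand charges: 4×(-1) from NO₂⁻ and 2×(+0) from CO sum to -4; with overall charge -2, Fe is +2.
Fe sits in group 8; removing 2 electrons leaves Fe²⁺ with 8 − 2 = 6 d electrons.
High-spin: t₂g⁴ eg², CFSE = -0.4Δo = -160 kJ/mol.
For low-spin the configuration is t₂g⁶ eg⁰: orbital energy -2.4 × 401 = -962 kJ/mol, and 2 additional pairs relative to high-spin add 630 kJ/mol, giving -332 kJ/mol.
The difference is -332 − (-160) = -172 kJ/mol, so low-spin lies lower.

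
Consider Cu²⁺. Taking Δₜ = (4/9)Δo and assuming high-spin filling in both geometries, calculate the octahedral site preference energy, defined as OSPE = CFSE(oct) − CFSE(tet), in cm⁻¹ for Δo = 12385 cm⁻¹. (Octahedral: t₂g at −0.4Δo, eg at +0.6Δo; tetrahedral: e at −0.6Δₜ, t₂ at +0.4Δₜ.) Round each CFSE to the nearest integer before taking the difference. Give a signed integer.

Group 11 minus oxidation state +2 gives a d⁹ configuration for Cu²⁺.
Octahedral (high-spin): t2g^6 e_g^3, CFSE = 6(−0.4) + 3(+0.6) = -0.6Δo = -0.6 × 12385 = -7431 cm⁻¹.
Tetrahedral: e^4 t2^5, CFSE = 4(−0.6) + 5(+0.4) = -0.4Δₜ = -0.4 × (4/9) × 12385 = -2202 cm⁻¹.
OSPE = CFSE(oct) − CFSE(tet) = -7431 − (-2202) = -5229 cm⁻¹.

-5229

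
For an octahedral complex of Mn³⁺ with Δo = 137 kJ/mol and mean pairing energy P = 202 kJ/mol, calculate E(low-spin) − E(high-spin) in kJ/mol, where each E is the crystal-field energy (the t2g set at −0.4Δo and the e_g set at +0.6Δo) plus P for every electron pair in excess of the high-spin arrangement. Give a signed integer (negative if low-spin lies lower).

65

Mn is in group 7, so Mn³⁺ is d⁴ (7 − 3 = 4).
High-spin: t2g^3 e_g^1, CFSE = -0.6Δo = -82 kJ/mol.
Low-spin: t2g^4 e_g^0, orbital CFSE = -1.6Δo = -219 kJ/mol; plus 1 excess pair × P = +202 kJ/mol; total -17 kJ/mol.
The difference is -17 − (-82) = 65 kJ/mol, so high-spin lies lower.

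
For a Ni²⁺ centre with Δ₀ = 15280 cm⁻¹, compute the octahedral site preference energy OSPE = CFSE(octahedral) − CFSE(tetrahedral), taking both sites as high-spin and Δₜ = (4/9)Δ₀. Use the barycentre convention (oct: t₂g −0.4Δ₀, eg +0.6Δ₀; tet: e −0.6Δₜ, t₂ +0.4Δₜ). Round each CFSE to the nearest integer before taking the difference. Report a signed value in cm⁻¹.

Ni sits in group 10; removing 2 electrons leaves Ni²⁺ with 10 − 2 = 8 d electrons.
In an octahedral site d⁸ (HS) is t₂g⁶ eg², giving CFSE(oct) = -1.2Δ₀ = -18336 cm⁻¹.
Tetrahedral: e⁴ t₂⁴, CFSE = 4(−0.6) + 4(+0.4) = -0.8Δₜ = -0.8 × (4/9) × 15280 = -5433 cm⁻¹.
Subtracting, OSPE = -18336 − (-5433) = -12903 cm⁻¹.

-12903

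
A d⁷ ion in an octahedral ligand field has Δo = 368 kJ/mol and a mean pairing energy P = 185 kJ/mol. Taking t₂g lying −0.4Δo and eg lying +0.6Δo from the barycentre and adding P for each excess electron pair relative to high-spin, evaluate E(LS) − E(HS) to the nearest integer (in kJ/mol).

-183

High-spin d⁷ fills as t₂g⁵ eg² with CFSE 5(−0.4) + 2(+0.6) = -0.8Δo = -294 kJ/mol.
For low-spin the configuration is t₂g⁶ eg¹: orbital energy -1.8 × 368 = -662 kJ/mol, and 1 additional pair relative to high-spin adds 185 kJ/mol, giving -477 kJ/mol.
The difference is -477 − (-294) = -183 kJ/mol, so low-spin lies lower.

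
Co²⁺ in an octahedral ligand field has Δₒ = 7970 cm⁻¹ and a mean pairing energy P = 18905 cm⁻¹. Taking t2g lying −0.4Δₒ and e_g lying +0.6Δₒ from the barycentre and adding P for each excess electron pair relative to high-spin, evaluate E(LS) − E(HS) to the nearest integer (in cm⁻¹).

10935

Co²⁺: group 9, so d-count = 9 − 2 = 7.
High-spin d⁷ fills as t2g^5 e_g^2 with CFSE 5(−0.4) + 2(+0.6) = -0.8Δₒ = -6376 cm⁻¹.
Low-spin t2g^6 e_g^1 gives -1.8Δₒ = -14346 cm⁻¹, but forming 1 extra pair costs 1P = 18905 cm⁻¹, so E(LS) = -14346 + 18905 = 4559 cm⁻¹.
The difference is 4559 − (-6376) = 10935 cm⁻¹, so high-spin lies lower.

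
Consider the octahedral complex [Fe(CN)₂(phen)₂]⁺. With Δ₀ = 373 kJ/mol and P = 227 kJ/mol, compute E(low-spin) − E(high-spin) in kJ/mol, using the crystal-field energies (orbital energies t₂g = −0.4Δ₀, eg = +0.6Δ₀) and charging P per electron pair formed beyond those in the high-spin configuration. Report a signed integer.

Ligand charges: 2×(-1) from CN⁻ and 2×(+0) from phen sum to -2; with overall charge +1, Fe is +3.
Group 8 minus oxidation state +3 gives a d⁵ configuration for Fe³⁺.
In the high-spin limit (t₂g³ eg²) the orbital term is 0.0Δ₀ = 0 kJ/mol, with no excess pairing.
Low-spin t₂g⁵ eg⁰ gives -2.0Δ₀ = -746 kJ/mol, but forming 2 extra pairs costs 2P = 454 kJ/mol, so E(LS) = -746 + 454 = -292 kJ/mol.
Thus E(LS) − E(HS) = -292 kJ/mol.

-292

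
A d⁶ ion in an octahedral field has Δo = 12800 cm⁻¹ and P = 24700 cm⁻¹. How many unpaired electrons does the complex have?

4

Δo < P, so pairing is avoided: the ground state is high-spin.
Filling d⁶ accordingly: t2g^4 e_g^2.
Unpaired electrons: 4.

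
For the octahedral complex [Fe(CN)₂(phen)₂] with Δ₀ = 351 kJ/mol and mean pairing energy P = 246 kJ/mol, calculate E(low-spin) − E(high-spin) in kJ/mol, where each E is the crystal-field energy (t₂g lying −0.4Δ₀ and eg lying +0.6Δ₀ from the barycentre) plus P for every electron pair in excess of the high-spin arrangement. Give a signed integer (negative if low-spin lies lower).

-210

Ligand charges: 2×(-1) from CN⁻ and 2×(+0) from phen sum to -2; with overall charge +0, Fe is +2.
Fe is in group 8, so Fe²⁺ is d⁶ (8 − 2 = 6).
In the high-spin limit (t₂g⁴ eg²) the orbital term is -0.4Δ₀ = -140 kJ/mol, with no excess pairing.
Low-spin t₂g⁶ eg⁰ gives -2.4Δ₀ = -842 kJ/mol, but forming 2 extra pairs costs 2P = 492 kJ/mol, so E(LS) = -842 + 492 = -350 kJ/mol.
Thus E(LS) − E(HS) = -210 kJ/mol.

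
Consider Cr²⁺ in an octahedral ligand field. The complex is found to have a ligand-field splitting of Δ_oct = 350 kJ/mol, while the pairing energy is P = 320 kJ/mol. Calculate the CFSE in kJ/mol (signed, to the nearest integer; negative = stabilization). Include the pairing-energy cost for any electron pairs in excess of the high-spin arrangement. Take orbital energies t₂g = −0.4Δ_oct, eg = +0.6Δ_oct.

Cr is in group 6, so Cr²⁺ is d⁴ (6 − 2 = 4).
With Δ_oct > P the complex is low-spin.
That gives t₂g⁴ eg⁰.
Orbital CFSE = -1.6Δ_oct = -1.6 × 350 = -560 kJ/mol.
Excess pairs vs high-spin: 1 − 0 = 1; pairing cost = +320 kJ/mol.
Net CFSE = -560 + 320 = -240 kJ/mol.

-240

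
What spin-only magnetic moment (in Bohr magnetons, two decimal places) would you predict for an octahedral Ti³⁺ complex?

Ti sits in group 4; removing 3 electrons leaves Ti³⁺ with 4 − 3 = 1 d electrons.
Configuration: t2g^1 e_g^0 → 1 unpaired electron.
μ(spin-only) = √[1(1+2)] = √3 ≈ 1.73 Bohr magnetons.

1.73 Bohr magnetons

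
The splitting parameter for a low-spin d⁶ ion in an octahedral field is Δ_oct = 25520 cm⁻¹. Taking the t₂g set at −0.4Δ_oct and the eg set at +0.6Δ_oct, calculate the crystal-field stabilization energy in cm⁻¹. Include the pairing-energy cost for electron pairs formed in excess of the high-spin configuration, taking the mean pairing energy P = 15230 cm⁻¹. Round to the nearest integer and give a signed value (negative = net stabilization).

Configuration: t₂g⁶ eg⁰.
Orbital CFSE = 6(-0.4) + 0(0.6) = -2.4Δ_oct = -2.4 × 25520 = -61248 cm⁻¹.
Relative to high-spin t₂g⁴ eg² (1 paired), the low-spin configuration has 2 additional pairs, contributing +2 × 15230 = +30460 cm⁻¹.
Overall CFSE = -61248 + 30460 = -30788 cm⁻¹.

-30788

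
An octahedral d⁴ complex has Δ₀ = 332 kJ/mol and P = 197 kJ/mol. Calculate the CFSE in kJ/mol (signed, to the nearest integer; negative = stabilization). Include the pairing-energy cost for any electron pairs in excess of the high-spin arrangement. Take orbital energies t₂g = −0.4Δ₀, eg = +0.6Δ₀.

With Δ₀ > P the complex is low-spin.
Configuration: t₂g⁴ eg⁰.
Orbital CFSE = -1.6Δ₀ = -1.6 × 332 = -531 kJ/mol.
Excess pairs vs high-spin: 1 − 0 = 1; pairing cost = +197 kJ/mol.
Net CFSE = -531 + 197 = -334 kJ/mol.

-334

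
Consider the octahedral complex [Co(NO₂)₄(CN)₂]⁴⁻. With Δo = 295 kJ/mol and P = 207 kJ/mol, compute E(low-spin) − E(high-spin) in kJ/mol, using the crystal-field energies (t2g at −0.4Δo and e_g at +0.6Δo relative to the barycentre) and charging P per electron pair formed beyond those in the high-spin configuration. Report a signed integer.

-88

Ligand charges: 4×(-1) from NO₂⁻ and 2×(-1) from CN⁻ sum to -6; with overall charge -4, Co is +2.
Group 9 minus oxidation state +2 gives a d⁷ configuration for Co²⁺.
High-spin: t2g^5 e_g^2, CFSE = -0.8Δo = -236 kJ/mol.
Low-spin t2g^6 e_g^1 gives -1.8Δo = -531 kJ/mol, but forming 1 extra pair costs 1P = 207 kJ/mol, so E(LS) = -531 + 207 = -324 kJ/mol.
The difference is -324 − (-236) = -88 kJ/mol, so low-spin lies lower.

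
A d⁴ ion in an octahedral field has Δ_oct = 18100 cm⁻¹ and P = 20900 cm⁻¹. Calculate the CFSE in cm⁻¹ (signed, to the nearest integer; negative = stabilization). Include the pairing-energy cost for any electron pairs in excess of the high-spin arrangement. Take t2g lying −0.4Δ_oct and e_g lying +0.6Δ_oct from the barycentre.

Δ_oct < P, so pairing is avoided: the ground state is high-spin.
Configuration: t2g^3 e_g^1.
Orbital CFSE = -0.6Δ_oct = -0.6 × 18100 = -10860 cm⁻¹.
High-spin has no excess pairs, so no pairing correction applies.

-10860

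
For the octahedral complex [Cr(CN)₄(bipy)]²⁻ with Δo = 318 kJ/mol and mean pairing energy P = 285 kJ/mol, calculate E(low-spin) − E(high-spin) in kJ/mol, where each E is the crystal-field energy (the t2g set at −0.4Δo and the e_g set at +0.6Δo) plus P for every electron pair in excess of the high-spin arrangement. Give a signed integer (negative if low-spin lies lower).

-33

Ligand charges: 4×(-1) from CN⁻ and 1×(+0) from bipy sum to -4; with overall charge -2, Cr is +2.
Cr is in group 6, so Cr²⁺ is d⁴ (6 − 2 = 4).
High-spin d⁴ fills as t2g^3 e_g^1 with CFSE 3(−0.4) + 1(+0.6) = -0.6Δo = -191 kJ/mol.
Low-spin: t2g^4 e_g^0, orbital CFSE = -1.6Δo = -509 kJ/mol; plus 1 excess pair × P = +285 kJ/mol; total -224 kJ/mol.
The difference is -224 − (-191) = -33 kJ/mol, so low-spin lies lower.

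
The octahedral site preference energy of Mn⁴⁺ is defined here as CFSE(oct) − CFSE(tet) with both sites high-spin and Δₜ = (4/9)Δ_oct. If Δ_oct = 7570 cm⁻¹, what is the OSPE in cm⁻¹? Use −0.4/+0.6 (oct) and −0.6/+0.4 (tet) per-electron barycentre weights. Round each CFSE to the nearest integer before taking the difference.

-6392

Mn is in group 7, so Mn⁴⁺ is d³ (7 − 4 = 3).
In an octahedral site d³ (HS) is t2g^3 e_g^0, giving CFSE(oct) = -1.2Δ_oct = -9084 cm⁻¹.
In a tetrahedral site the filling is e^2 t2^1: CFSE(tet) = -0.8Δₜ = -0.8 × (4/9)(7570) = -2692 cm⁻¹.
Subtracting, OSPE = -9084 − (-2692) = -6392 cm⁻¹.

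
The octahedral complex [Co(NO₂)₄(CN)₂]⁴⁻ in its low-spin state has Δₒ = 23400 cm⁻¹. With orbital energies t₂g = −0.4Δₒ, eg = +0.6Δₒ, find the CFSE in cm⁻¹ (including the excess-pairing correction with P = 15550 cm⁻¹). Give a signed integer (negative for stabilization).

-26570

Ligand charges: 4×(-1) from NO₂⁻ and 2×(-1) from CN⁻ sum to -6; with overall charge -4, Co is +2.
Co is in group 9, so Co²⁺ is d⁷ (9 − 2 = 7).
The d⁷ electrons fill as t₂g⁶ eg¹.
CFSE(orbital) = 6×(-0.4Δₒ) + 1×(0.6Δₒ) = -1.8Δₒ; with Δₒ = 23400 cm⁻¹ that is -42120 cm⁻¹.
Relative to high-spin t₂g⁵ eg² (2 paired), the low-spin configuration has 1 additional pair, contributing +1 × 15550 = +15550 cm⁻¹.
Net CFSE = -42120 + 15550 = -26570 cm⁻¹.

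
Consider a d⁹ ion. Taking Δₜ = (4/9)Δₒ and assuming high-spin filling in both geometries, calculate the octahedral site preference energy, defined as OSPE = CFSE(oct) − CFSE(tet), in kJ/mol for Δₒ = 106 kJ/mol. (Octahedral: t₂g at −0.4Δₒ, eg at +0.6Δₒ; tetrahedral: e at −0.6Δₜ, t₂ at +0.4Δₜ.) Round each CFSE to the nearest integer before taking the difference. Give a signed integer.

In an octahedral site d⁹ (HS) is t2g^6 e_g^3, giving CFSE(oct) = -0.6Δₒ = -64 kJ/mol.
Tetrahedral e^4 t2^5 gives -0.4Δₜ = -0.4 × (4/9) × 106 = -19 kJ/mol.
Subtracting, OSPE = -64 − (-19) = -45 kJ/mol.

-45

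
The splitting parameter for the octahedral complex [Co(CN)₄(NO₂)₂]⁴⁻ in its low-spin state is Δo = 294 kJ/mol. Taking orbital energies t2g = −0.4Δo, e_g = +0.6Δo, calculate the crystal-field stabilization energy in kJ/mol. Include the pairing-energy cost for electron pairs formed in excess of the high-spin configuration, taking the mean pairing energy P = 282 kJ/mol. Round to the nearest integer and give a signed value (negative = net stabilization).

-247

Ligand charges: 4×(-1) from CN⁻ and 2×(-1) from NO₂⁻ sum to -6; with overall charge -4, Co is +2.
Co²⁺: group 9, so d-count = 9 − 2 = 7.
Configuration: t2g^6 e_g^1.
Orbital CFSE = 6(-0.4) + 1(0.6) = -1.8Δo = -1.8 × 294 = -529 kJ/mol.
Relative to high-spin t2g^5 e_g^2 (2 paired), the low-spin configuration has 1 additional pair, contributing +1 × 282 = +282 kJ/mol.
Combining: -529 + 282 = -247 kJ/mol.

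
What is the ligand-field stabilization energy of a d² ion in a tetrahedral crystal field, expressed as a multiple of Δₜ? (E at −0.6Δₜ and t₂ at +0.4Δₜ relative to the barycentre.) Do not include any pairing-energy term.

With tetrahedral geometry the complex is necessarily high-spin.
Configuration: e² t₂⁰.
CFSE = 2(-0.6Δₜ) + 0(0.4Δₜ) = -1.2Δₜ + 0.0Δₜ = -1.2Δₜ.

-1.2 Δₜ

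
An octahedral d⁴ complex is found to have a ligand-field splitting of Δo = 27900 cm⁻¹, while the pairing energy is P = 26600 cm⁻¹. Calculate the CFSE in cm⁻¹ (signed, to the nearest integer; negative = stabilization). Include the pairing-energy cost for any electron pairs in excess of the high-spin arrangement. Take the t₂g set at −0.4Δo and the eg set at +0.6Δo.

Δo > P, so pairing is preferred: the ground state is low-spin.
Configuration: t₂g⁴ eg⁰.
Orbital CFSE = -1.6Δo = -1.6 × 27900 = -44640 cm⁻¹.
Excess pairs vs high-spin: 1 − 0 = 1; pairing cost = +26600 cm⁻¹.
Net CFSE = -44640 + 26600 = -18040 cm⁻¹.

-18040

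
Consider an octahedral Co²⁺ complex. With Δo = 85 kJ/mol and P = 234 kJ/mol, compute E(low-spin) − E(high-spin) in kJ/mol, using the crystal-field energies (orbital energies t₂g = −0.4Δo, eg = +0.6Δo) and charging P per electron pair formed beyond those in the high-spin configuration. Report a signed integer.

Co is in group 9, so Co²⁺ is d⁷ (9 − 2 = 7).
High-spin: t₂g⁵ eg², CFSE = -0.8Δo = -68 kJ/mol.
Low-spin: t₂g⁶ eg¹, orbital CFSE = -1.8Δo = -153 kJ/mol; plus 1 excess pair × P = +234 kJ/mol; total 81 kJ/mol.
Thus E(LS) − E(HS) = 149 kJ/mol.

149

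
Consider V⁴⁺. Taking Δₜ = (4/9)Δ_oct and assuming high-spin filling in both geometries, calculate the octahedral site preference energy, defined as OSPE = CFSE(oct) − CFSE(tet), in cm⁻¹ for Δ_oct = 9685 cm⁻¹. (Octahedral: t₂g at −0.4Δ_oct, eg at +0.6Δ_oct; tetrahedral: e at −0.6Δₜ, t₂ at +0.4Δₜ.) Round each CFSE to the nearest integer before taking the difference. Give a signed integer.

V⁴⁺: group 5, so d-count = 5 − 4 = 1.
Octahedral (high-spin): t2g^1 e_g^0, CFSE = 1(−0.4) + 0(+0.6) = -0.4Δ_oct = -0.4 × 9685 = -3874 cm⁻¹.
Tetrahedral e^1 t2^0 gives -0.6Δₜ = -0.6 × (4/9) × 9685 = -2583 cm⁻¹.
OSPE = CFSE(oct) − CFSE(tet) = -3874 − (-2583) = -1291 cm⁻¹.

-1291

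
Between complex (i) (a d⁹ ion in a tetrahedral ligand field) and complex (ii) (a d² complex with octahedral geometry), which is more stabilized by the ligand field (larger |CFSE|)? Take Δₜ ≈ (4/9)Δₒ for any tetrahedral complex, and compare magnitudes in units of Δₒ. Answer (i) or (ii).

(i): With tetrahedral geometry the complex is necessarily high-spin; e⁴ t₂⁵, CFSE = -0.4Δₜ ≈ -0.18Δₒ.
(ii): For octahedral d² the high- and low-spin configurations coincide; t2g^2 e_g^0, CFSE = -0.8Δₒ.
So (ii) has the larger |CFSE|.

(ii)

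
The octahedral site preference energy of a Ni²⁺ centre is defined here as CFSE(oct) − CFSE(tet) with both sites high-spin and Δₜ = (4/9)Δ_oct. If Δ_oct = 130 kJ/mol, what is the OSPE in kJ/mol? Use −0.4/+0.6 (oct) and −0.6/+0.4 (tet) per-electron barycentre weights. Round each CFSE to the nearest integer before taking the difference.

Ni²⁺: group 10, so d-count = 10 − 2 = 8.
Octahedral high-spin t2g^6 e_g^2: CFSE = -1.2 × 130 = -156 kJ/mol.
Tetrahedral e^4 t2^4 gives -0.8Δₜ = -0.8 × (4/9) × 130 = -46 kJ/mol.
OSPE = -156 − (-46) = -110 kJ/mol.

-110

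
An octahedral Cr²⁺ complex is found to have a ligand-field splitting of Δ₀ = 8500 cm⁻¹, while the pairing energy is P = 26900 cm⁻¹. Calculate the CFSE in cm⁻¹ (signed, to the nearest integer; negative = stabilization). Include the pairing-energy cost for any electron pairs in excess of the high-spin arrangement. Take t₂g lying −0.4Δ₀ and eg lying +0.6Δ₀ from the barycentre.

-5100

Group 6 minus oxidation state +2 gives a d⁴ configuration for Cr²⁺.
With Δ₀ < P the complex is high-spin.
That gives t₂g³ eg¹.
Orbital CFSE = -0.6Δ₀ = -0.6 × 8500 = -5100 cm⁻¹.
High-spin has no excess pairs, so no pairing correction applies.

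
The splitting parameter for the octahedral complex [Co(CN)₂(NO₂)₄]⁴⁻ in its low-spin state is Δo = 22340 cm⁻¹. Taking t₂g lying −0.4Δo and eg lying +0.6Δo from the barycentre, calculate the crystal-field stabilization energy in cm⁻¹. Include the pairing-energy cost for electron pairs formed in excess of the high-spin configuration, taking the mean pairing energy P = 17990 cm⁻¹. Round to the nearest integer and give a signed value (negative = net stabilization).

Ligand charges: 2×(-1) from CN⁻ and 4×(-1) from NO₂⁻ sum to -6; with overall charge -4, Co is +2.
Group 9 minus oxidation state +2 gives a d⁷ configuration for Co²⁺.
The d⁷ electrons fill as t₂g⁶ eg¹.
CFSE(orbital) = 6×(-0.4Δo) + 1×(0.6Δo) = -1.8Δo; with Δo = 22340 cm⁻¹ that is -40212 cm⁻¹.
Relative to high-spin t₂g⁵ eg² (2 paired), the low-spin configuration has 1 additional pair, contributing +1 × 17990 = +17990 cm⁻¹.
Overall CFSE = -40212 + 17990 = -22222 cm⁻¹.

-22222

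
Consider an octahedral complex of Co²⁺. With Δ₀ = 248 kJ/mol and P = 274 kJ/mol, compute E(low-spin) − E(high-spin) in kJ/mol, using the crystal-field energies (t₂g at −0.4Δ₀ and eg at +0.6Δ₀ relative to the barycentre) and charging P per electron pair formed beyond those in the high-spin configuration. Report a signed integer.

Co is in group 9, so Co²⁺ is d⁷ (9 − 2 = 7).
High-spin d⁷ fills as t₂g⁵ eg² with CFSE 5(−0.4) + 2(+0.6) = -0.8Δ₀ = -198 kJ/mol.
For low-spin the configuration is t₂g⁶ eg¹: orbital energy -1.8 × 248 = -446 kJ/mol, and 1 additional pair relative to high-spin adds 274 kJ/mol, giving -172 kJ/mol.
E(LS) − E(HS) = -172 − (-198) = 26 kJ/mol.

26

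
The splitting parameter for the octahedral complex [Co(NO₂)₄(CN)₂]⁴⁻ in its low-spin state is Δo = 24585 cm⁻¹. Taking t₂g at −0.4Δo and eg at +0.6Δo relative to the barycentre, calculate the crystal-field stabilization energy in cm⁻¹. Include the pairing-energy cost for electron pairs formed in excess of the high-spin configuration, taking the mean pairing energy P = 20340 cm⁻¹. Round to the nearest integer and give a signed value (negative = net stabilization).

-23913

Ligand charges: 4×(-1) from NO₂⁻ and 2×(-1) from CN⁻ sum to -6; with overall charge -4, Co is +2.
Co sits in group 9; removing 2 electrons leaves Co²⁺ with 9 − 2 = 7 d electrons.
Configuration: t₂g⁶ eg¹.
Orbital CFSE = 6(-0.4) + 1(0.6) = -1.8Δo = -1.8 × 24585 = -44253 cm⁻¹.
High-spin d⁷ would be t₂g⁵ eg² with 2 pairs; low-spin has 3, so 1 excess pair costs +1P = +20340 cm⁻¹.
Overall CFSE = -44253 + 20340 = -23913 cm⁻¹.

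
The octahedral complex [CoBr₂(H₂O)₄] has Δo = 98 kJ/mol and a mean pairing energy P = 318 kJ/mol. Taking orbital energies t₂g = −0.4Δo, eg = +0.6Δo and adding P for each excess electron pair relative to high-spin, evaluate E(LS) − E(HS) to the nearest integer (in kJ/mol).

220

Ligand charges: 2×(-1) from Br⁻ and 4×(+0) from H₂O sum to -2; with overall charge +0, Co is +2.
Co is in group 9, so Co²⁺ is d⁷ (9 − 2 = 7).
High-spin d⁷ fills as t₂g⁵ eg² with CFSE 5(−0.4) + 2(+0.6) = -0.8Δo = -78 kJ/mol.
For low-spin the configuration is t₂g⁶ eg¹: orbital energy -1.8 × 98 = -176 kJ/mol, and 1 additional pair relative to high-spin adds 318 kJ/mol, giving 142 kJ/mol.
Thus E(LS) − E(HS) = 220 kJ/mol.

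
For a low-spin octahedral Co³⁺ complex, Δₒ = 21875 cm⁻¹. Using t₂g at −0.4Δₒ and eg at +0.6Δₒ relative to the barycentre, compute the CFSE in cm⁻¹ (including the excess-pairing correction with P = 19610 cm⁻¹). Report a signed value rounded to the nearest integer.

-13280

Co is in group 9, so Co³⁺ is d⁶ (9 − 3 = 6).
The d⁶ electrons fill as t₂g⁶ eg⁰.
Orbital CFSE = 6(-0.4) + 0(0.6) = -2.4Δₒ = -2.4 × 21875 = -52500 cm⁻¹.
High-spin d⁶ would be t₂g⁴ eg² with 1 pair; low-spin has 3, so 2 excess pairs cost +2P = +39220 cm⁻¹.
Overall CFSE = -52500 + 39220 = -13280 cm⁻¹.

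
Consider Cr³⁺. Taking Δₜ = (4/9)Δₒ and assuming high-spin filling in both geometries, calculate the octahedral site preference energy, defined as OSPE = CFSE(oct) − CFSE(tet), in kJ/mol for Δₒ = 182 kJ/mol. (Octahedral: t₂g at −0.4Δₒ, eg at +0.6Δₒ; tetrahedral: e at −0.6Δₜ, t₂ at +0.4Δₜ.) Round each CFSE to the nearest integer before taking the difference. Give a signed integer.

Cr sits in group 6; removing 3 electrons leaves Cr³⁺ with 6 − 3 = 3 d electrons.
In an octahedral site d³ (HS) is t2g^3 e_g^0, giving CFSE(oct) = -1.2Δₒ = -218 kJ/mol.
Tetrahedral e^2 t2^1 gives -0.8Δₜ = -0.8 × (4/9) × 182 = -65 kJ/mol.
Subtracting, OSPE = -218 − (-65) = -153 kJ/mol.

-153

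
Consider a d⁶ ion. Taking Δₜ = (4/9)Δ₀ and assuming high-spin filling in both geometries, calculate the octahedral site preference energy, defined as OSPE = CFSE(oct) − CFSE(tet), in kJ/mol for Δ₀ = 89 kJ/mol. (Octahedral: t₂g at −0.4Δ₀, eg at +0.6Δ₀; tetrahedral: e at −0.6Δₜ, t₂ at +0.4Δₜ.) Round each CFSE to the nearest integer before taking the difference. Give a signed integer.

-12

Octahedral (high-spin): t2g^4 e_g^2, CFSE = 4(−0.4) + 2(+0.6) = -0.4Δ₀ = -0.4 × 89 = -36 kJ/mol.
Tetrahedral: e^3 t2^3, CFSE = 3(−0.6) + 3(+0.4) = -0.6Δₜ = -0.6 × (4/9) × 89 = -24 kJ/mol.
OSPE = -36 − (-24) = -12 kJ/mol.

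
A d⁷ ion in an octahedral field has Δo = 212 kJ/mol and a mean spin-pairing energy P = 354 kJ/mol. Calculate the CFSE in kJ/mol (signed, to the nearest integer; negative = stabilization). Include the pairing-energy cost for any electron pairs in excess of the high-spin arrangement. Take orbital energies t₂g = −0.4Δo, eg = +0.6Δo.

-170

With Δo < P the complex is high-spin.
Configuration: t₂g⁵ eg².
Orbital CFSE = -0.8Δo = -0.8 × 212 = -170 kJ/mol.
High-spin has no excess pairs, so no pairing correction applies.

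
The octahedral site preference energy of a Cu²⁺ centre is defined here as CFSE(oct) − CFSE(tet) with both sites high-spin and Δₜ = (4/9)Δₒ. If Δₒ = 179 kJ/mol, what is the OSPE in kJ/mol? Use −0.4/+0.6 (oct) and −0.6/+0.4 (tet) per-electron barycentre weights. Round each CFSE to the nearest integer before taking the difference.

-75

Group 11 minus oxidation state +2 gives a d⁹ configuration for Cu²⁺.
Octahedral high-spin t₂g⁶ eg³: CFSE = -0.6 × 179 = -107 kJ/mol.
Tetrahedral: e⁴ t₂⁵, CFSE = 4(−0.6) + 5(+0.4) = -0.4Δₜ = -0.4 × (4/9) × 179 = -32 kJ/mol.
OSPE = CFSE(oct) − CFSE(tet) = -107 − (-32) = -75 kJ/mol.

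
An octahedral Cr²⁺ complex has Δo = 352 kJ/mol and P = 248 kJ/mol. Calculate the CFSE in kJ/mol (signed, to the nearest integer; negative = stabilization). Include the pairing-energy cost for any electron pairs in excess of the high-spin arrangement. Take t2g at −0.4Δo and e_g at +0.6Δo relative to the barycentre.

Cr sits in group 6; removing 2 electrons leaves Cr²⁺ with 6 − 2 = 4 d electrons.
With Δo > P the complex is low-spin.
Filling d⁴ accordingly: t2g^4 e_g^0.
Orbital CFSE = -1.6Δo = -1.6 × 352 = -563 kJ/mol.
Excess pairs vs high-spin: 1 − 0 = 1; pairing cost = +248 kJ/mol.
Net CFSE = -563 + 248 = -315 kJ/mol.

-315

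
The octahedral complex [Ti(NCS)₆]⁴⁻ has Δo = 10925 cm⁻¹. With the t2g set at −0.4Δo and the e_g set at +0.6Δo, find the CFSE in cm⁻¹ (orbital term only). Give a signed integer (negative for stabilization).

-8740

Each NCS⁻ contributes -1; 6 × (-1) = -6. With overall charge -4, Ti is in the +2 oxidation state.
Ti²⁺: group 4, so d-count = 4 − 2 = 2.
For octahedral d² the high- and low-spin configurations coincide.
Configuration: t2g^2 e_g^0.
CFSE(orbital) = 2×(-0.4Δo) + 0×(0.6Δo) = -0.8Δo; with Δo = 10925 cm⁻¹ that is -8740 cm⁻¹.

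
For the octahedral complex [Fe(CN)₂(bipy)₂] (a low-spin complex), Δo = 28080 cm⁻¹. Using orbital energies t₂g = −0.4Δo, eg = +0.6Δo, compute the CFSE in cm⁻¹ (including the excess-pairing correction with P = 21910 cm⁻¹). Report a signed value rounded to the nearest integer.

Ligand charges: 2×(-1) from CN⁻ and 2×(+0) from bipy sum to -2; with overall charge +0, Fe is +2.
Fe sits in group 8; removing 2 electrons leaves Fe²⁺ with 8 − 2 = 6 d electrons.
Configuration: t₂g⁶ eg⁰.
CFSE(orbital) = 6×(-0.4Δo) + 0×(0.6Δo) = -2.4Δo; with Δo = 28080 cm⁻¹ that is -67392 cm⁻¹.
Pairing penalty: 3 pairs vs 1 in the high-spin reference → 2 extra × P = 43820 cm⁻¹.
Net CFSE = -67392 + 43820 = -23572 cm⁻¹.

-23572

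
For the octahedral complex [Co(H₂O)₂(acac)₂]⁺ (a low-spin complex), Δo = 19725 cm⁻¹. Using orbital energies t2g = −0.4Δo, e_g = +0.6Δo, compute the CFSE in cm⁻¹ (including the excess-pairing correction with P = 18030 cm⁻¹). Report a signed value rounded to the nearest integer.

Ligand charges: 2×(+0) from H₂O and 2×(-1) from acac⁻ sum to -2; with overall charge +1, Co is +3.
Co is in group 9, so Co³⁺ is d⁶ (9 − 3 = 6).
Configuration: t2g^6 e_g^0.
The orbital stabilization is -2.4Δo = -2.4 × 19725 = -47340 cm⁻¹.
Pairing penalty: 3 pairs vs 1 in the high-spin reference → 2 extra × P = 36060 cm⁻¹.
Overall CFSE = -47340 + 36060 = -11280 cm⁻¹.

-11280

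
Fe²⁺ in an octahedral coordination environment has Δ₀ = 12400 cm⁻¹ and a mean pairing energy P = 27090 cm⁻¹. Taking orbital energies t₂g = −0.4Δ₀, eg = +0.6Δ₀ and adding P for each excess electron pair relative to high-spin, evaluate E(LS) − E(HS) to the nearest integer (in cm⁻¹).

29380

Group 8 minus oxidation state +2 gives a d⁶ configuration for Fe²⁺.
In the high-spin limit (t₂g⁴ eg²) the orbital term is -0.4Δ₀ = -4960 cm⁻¹, with no excess pairing.
Low-spin: t₂g⁶ eg⁰, orbital CFSE = -2.4Δ₀ = -29760 cm⁻¹; plus 2 excess pairs × P = +54180 cm⁻¹; total 24420 cm⁻¹.
E(LS) − E(HS) = 24420 − (-4960) = 29380 cm⁻¹.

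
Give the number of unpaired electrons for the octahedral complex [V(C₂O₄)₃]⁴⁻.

3

Each C₂O₄²⁻ contributes -2; 3 × (-2) = -6. With overall charge -4, V is in the +2 oxidation state.
V²⁺: group 5, so d-count = 5 − 2 = 3.
For octahedral d³ the high- and low-spin configurations coincide.
Configuration: t₂g³ eg⁰, giving 3 unpaired electrons.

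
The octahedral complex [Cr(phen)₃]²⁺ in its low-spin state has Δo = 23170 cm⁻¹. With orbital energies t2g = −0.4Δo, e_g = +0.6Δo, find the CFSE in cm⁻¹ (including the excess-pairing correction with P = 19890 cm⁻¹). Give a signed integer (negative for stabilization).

phen is neutral, so the +2 overall charge sits on Cr: oxidation state +2.
Cr is in group 6, so Cr²⁺ is d⁴ (6 − 2 = 4).
The d⁴ electrons fill as t2g^4 e_g^0.
CFSE(orbital) = 4×(-0.4Δo) + 0×(0.6Δo) = -1.6Δo; with Δo = 23170 cm⁻¹ that is -37072 cm⁻¹.
High-spin d⁴ would be t2g^3 e_g^1 with 0 pairs; low-spin has 1, so 1 excess pair costs +1P = +19890 cm⁻¹.
Overall CFSE = -37072 + 19890 = -17182 cm⁻¹.

-17182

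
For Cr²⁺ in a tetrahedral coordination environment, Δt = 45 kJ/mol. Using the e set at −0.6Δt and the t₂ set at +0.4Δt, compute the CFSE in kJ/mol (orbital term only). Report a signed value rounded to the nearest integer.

Cr²⁺: group 6, so d-count = 6 − 2 = 4.
Tetrahedral splitting is small, so the complex is high-spin.
Configuration: e² t₂².
Orbital CFSE = 2(-0.6) + 2(0.4) = -0.4Δt = -0.4 × 45 = -18 kJ/mol.

-18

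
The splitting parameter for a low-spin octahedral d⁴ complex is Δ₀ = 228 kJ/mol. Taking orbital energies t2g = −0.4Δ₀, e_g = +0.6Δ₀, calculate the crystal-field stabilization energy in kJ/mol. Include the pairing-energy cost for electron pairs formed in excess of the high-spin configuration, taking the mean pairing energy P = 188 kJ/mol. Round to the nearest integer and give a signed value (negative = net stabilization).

The d⁴ electrons fill as t2g^4 e_g^0.
CFSE(orbital) = 4×(-0.4Δ₀) + 0×(0.6Δ₀) = -1.6Δ₀; with Δ₀ = 228 kJ/mol that is -365 kJ/mol.
High-spin d⁴ would be t2g^3 e_g^1 with 0 pairs; low-spin has 1, so 1 excess pair costs +1P = +188 kJ/mol.
Overall CFSE = -365 + 188 = -177 kJ/mol.

-177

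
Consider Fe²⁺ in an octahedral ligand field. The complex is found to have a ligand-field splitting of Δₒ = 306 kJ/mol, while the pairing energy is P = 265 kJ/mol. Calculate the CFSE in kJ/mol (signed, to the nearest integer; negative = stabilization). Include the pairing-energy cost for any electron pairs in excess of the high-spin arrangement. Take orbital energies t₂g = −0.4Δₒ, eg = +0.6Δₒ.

-204

Fe is in group 8, so Fe²⁺ is d⁶ (8 − 2 = 6).
With Δₒ > P the complex is low-spin.
Filling d⁶ accordingly: t₂g⁶ eg⁰.
Orbital CFSE = -2.4Δₒ = -2.4 × 306 = -734 kJ/mol.
Excess pairs vs high-spin: 3 − 1 = 2; pairing cost = +530 kJ/mol.
Net CFSE = -734 + 530 = -204 kJ/mol.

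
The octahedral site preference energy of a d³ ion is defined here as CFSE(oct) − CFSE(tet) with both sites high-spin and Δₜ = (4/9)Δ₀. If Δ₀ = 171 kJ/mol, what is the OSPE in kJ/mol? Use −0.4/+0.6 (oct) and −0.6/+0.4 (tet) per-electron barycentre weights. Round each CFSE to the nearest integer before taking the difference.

Octahedral high-spin t2g^3 e_g^0: CFSE = -1.2 × 171 = -205 kJ/mol.
In a tetrahedral site the filling is e^2 t2^1: CFSE(tet) = -0.8Δₜ = -0.8 × (4/9)(171) = -61 kJ/mol.
OSPE = CFSE(oct) − CFSE(tet) = -205 − (-61) = -144 kJ/mol.

-144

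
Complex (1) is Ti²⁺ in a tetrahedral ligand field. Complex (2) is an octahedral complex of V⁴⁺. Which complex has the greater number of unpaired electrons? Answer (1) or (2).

(1): Ti sits in group 4; removing 2 electrons leaves Ti²⁺ with 4 − 2 = 2 d electrons; With tetrahedral geometry the complex is necessarily high-spin; e² t₂⁰ → 2 unpaired.
(2): V is in group 5, so V⁴⁺ is d¹ (5 − 4 = 1); For octahedral d¹ the high- and low-spin configurations coincide; t₂g¹ eg⁰ → 1 unpaired.
So (1) has more unpaired electrons.

(1)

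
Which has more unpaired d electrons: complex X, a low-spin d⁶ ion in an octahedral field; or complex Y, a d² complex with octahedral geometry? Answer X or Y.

Y

X: t₂g⁶ eg⁰ → 0 unpaired.
Y: t₂g² eg⁰ → 2 unpaired.
So Y has more unpaired electrons.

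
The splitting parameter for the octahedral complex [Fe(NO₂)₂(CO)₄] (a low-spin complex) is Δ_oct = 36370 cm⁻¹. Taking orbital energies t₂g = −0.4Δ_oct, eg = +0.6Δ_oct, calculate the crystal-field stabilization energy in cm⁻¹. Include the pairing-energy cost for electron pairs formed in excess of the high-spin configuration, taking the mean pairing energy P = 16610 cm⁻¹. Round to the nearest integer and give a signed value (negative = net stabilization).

-54068

Ligand charges: 2×(-1) from NO₂⁻ and 4×(+0) from CO sum to -2; with overall charge +0, Fe is +2.
Fe²⁺: group 8, so d-count = 8 − 2 = 6.
The d⁶ electrons fill as t₂g⁶ eg⁰.
CFSE(orbital) = 6×(-0.4Δ_oct) + 0×(0.6Δ_oct) = -2.4Δ_oct; with Δ_oct = 36370 cm⁻¹ that is -87288 cm⁻¹.
High-spin d⁶ would be t₂g⁴ eg² with 1 pair; low-spin has 3, so 2 excess pairs cost +2P = +33220 cm⁻¹.
Overall CFSE = -87288 + 33220 = -54068 cm⁻¹.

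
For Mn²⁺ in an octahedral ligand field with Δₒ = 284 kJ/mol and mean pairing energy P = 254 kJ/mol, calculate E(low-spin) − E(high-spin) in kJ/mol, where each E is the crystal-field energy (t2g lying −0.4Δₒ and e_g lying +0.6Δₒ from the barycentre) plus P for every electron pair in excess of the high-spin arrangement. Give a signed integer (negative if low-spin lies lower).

Group 7 minus oxidation state +2 gives a d⁵ configuration for Mn²⁺.
In the high-spin limit (t2g^3 e_g^2) the orbital term is 0.0Δₒ = 0 kJ/mol, with no excess pairing.
Low-spin t2g^5 e_g^0 gives -2.0Δₒ = -568 kJ/mol, but forming 2 extra pairs costs 2P = 508 kJ/mol, so E(LS) = -568 + 508 = -60 kJ/mol.
E(LS) − E(HS) = -60 − (0) = -60 kJ/mol.

-60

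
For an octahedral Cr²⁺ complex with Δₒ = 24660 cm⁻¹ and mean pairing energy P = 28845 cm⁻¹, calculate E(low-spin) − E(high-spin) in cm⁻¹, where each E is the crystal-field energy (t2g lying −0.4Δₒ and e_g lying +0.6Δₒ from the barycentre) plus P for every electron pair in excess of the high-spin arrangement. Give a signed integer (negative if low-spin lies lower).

4185

Cr sits in group 6; removing 2 electrons leaves Cr²⁺ with 6 − 2 = 4 d electrons.
In the high-spin limit (t2g^3 e_g^1) the orbital term is -0.6Δₒ = -14796 cm⁻¹, with no excess pairing.
Low-spin t2g^4 e_g^0 gives -1.6Δₒ = -39456 cm⁻¹, but forming 1 extra pair costs 1P = 28845 cm⁻¹, so E(LS) = -39456 + 28845 = -10611 cm⁻¹.
E(LS) − E(HS) = -10611 − (-14796) = 4185 cm⁻¹.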